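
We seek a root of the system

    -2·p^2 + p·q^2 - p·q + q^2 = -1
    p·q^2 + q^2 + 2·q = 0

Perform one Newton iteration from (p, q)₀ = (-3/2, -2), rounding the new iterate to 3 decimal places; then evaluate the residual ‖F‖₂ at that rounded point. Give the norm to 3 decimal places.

At (-3/2, -2): F = (-8.500, -6.000).
Jacobian J = [[-4·p + q^2 - q, 2·p·q - p + 2·q], [q^2, 2·p·q + 2·q + 2]].
At the point, J = [[12.000, 3.500], [4.000, 4.000]] (det J = 34.000).
Solving J·Δ = −F gives Δ = (0.382, 1.118).
Then the next iterate is (p, q)₁ = (-1.118, -0.882).
Re-evaluating at (-1.118, -0.882): F = (-2.57772, -1.85580), so ‖F‖₂ = 3.176.

3.176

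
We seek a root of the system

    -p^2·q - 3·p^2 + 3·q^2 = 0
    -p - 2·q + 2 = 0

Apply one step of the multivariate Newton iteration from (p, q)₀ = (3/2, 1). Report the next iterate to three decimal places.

(0.865, 0.568)

At (3/2, 1): F = (-6.000, -1.500).
Jacobian J = [[-2·p·q - 6·p, -p^2 + 6·q], [-1, -2]].
At the point, J = [[-12.000, 3.750], [-1.000, -2.000]] (det J = 27.750).
Solving J·Δ = −F gives Δ = (-0.635, -0.432).
Then the next iterate is (p, q)₁ = (0.865, 0.568).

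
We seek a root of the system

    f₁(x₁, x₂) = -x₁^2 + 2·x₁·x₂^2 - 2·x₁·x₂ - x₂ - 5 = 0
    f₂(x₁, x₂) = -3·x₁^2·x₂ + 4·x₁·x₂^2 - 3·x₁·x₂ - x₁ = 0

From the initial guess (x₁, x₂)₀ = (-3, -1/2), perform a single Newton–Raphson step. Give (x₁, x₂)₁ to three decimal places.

(-3.240, 1.300)

At (-3, -1/2): F = (-18.000, 9.000).
Jacobian J = [[-2·x₁ + 2·x₂^2 - 2·x₂, 4·x₁·x₂ - 2·x₁ - 1], [-6·x₁·x₂ + 4·x₂^2 - 3·x₂ - 1, -3·x₁^2 + 8·x₁·x₂ - 3·x₁]].
At the point, J = [[7.500, 11.000], [-7.500, -6.000]] (det J = 37.500).
Solving J·Δ = −F gives Δ = (-0.240, 1.800).
Then the next iterate is (x₁, x₂)₁ = (-3.240, 1.300).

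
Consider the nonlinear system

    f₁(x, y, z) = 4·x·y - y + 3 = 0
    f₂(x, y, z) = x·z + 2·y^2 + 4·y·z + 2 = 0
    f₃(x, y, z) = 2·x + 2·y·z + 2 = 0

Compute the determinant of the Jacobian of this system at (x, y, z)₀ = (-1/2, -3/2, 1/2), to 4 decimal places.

J = [[4·y, 4·x - 1, 0], [z, 4·y + 4·z, x + 4·y], [2, 2·z, 2·y]].
At the point, J = [[-6.0000, -3.0000, 0.0000], [0.5000, -4.0000, -6.5000], [2.0000, 1.0000, -3.0000]].
det J = -76.5000.

-76.5000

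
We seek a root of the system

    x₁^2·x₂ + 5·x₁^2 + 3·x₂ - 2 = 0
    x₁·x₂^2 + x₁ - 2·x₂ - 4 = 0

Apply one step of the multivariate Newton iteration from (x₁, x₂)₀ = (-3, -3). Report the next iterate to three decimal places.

(-1.564, -2.147)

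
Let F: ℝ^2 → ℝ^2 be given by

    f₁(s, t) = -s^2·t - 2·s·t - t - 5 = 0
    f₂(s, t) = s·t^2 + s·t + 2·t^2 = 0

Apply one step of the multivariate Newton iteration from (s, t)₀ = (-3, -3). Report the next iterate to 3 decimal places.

At (-3, -3): F = (7.000, 0.000).
Jacobian J = [[-2·s·t - 2·t, -s^2 - 2·s - 1], [t^2 + t, 2·s·t + s + 4·t]].
At the point, J = [[-12.000, -4.000], [6.000, 3.000]] (det J = -12.000).
Solving J·Δ = −F gives Δ = (1.750, -3.500).
Then the next iterate is (s, t)₁ = (-1.250, -6.500).

(-1.250, -6.500)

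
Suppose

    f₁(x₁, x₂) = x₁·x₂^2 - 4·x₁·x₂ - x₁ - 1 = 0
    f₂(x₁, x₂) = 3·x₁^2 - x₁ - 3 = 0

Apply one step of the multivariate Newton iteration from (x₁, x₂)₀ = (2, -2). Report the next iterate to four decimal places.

At (2, -2): F = (21.0000, 7.0000).
Jacobian J = [[x₂^2 - 4·x₂ - 1, 2·x₁·x₂ - 4·x₁], [6·x₁ - 1, 0]].
At the point, J = [[11.0000, -16.0000], [11.0000, 0.0000]] (det J = 176.0000).
Solving J·Δ = −F gives Δ = (-0.6364, 0.8750).
Then the next iterate is (x₁, x₂)₁ = (1.3636, -1.1250).

(1.3636, -1.1250)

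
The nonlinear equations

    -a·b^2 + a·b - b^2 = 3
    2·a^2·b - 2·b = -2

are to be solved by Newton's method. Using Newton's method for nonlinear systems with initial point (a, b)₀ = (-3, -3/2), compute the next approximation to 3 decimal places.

(-2.000, -1.250)

At (-3, -3/2): F = (6.000, -22.000).
Jacobian J = [[-b^2 + b, -2·a·b + a - 2·b], [4·a·b, 2·a^2 - 2]].
At the point, J = [[-3.750, -9.000], [18.000, 16.000]] (det J = 102.000).
Solving J·Δ = −F gives Δ = (1.000, 0.250).
Then the next iterate is (a, b)₁ = (-2.000, -1.250).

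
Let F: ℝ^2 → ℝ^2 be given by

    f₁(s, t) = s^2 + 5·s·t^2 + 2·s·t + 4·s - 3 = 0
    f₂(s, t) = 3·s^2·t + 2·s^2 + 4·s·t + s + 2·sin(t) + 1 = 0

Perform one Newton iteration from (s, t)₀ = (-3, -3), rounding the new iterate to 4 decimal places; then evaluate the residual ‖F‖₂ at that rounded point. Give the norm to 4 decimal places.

36.5328

At (-3, -3): F = (-123.0000, -29.282240).
Jacobian J = [[2·s + 5·t^2 + 2·t + 4, 10·s·t + 2·s], [6·s·t + 4·s + 4·t + 1, 3·s^2 + 4·s + 2·cos(t)]].
At the point, J = [[37.0000, 84.0000], [31.0000, 13.020015]] (det J = -2122.259445).
Solving J·Δ = −F gives Δ = (0.4044, 1.2862).
Then the next iterate is (s, t)₁ = (-2.5956, -1.7138).
Re-evaluating at (-2.5956, -1.7138): F = (-35.866401, -6.945877), so ‖F‖₂ = 36.5328.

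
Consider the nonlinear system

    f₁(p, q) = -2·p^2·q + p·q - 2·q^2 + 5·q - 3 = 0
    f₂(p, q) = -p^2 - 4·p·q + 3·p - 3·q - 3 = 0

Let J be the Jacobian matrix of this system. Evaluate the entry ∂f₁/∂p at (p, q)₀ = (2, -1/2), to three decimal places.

3.500

∂f₁/∂p = -4·p·q + q.
At (2, -1/2) this is 3.500.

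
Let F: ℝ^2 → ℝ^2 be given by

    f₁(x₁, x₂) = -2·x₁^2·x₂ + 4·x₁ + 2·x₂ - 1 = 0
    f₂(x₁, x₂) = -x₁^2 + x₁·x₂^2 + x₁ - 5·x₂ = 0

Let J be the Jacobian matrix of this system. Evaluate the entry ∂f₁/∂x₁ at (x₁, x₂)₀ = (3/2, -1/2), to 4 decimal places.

7.0000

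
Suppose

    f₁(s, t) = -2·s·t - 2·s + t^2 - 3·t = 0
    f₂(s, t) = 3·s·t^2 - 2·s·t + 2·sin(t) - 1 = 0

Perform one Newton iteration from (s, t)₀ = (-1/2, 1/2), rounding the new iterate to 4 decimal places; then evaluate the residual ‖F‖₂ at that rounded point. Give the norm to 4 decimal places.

At (-1/2, 1/2): F = (0.2500, 0.083851).
Jacobian J = [[-2·t - 2, -2·s + 2·t - 3], [3·t^2 - 2·t, 6·s·t - 2·s + 2·cos(t)]].
At the point, J = [[-3.0000, -1.0000], [-0.2500, 1.255165]] (det J = -4.015495).
Solving J·Δ = −F gives Δ = (0.0990, -0.0471).
Then the next iterate is (s, t)₁ = (-0.4010, 0.4529).
Re-evaluating at (-0.4010, 0.4529): F = (0.011644, -0.008382), so ‖F‖₂ = 0.0143.

0.0143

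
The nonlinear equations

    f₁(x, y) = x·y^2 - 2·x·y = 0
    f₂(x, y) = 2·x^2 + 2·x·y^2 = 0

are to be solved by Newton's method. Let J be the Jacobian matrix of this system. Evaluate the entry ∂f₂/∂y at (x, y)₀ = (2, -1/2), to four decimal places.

-4.0000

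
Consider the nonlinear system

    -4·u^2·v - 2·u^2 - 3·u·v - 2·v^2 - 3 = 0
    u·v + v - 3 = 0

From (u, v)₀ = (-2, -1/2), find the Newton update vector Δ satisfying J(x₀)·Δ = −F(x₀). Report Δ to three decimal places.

(-2.455, -1.273)

At (-2, -1/2): F = (-6.500, -2.500).
Jacobian J = [[-8·u·v - 4·u - 3·v, -4·u^2 - 3·u - 4·v], [v, u + 1]].
At the point, J = [[1.500, -8.000], [-0.500, -1.000]] (det J = -5.500).
Solving J·Δ = −F gives Δ = (-2.455, -1.273).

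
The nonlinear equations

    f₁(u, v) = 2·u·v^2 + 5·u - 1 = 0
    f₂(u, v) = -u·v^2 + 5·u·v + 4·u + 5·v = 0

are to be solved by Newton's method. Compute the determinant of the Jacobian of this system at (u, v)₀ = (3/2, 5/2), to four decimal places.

J = [[2·v^2 + 5, 4·u·v], [-v^2 + 5·v + 4, -2·u·v + 5·u + 5]].
At the point, J = [[17.5000, 15.0000], [10.2500, 5.0000]].
det J = -66.2500.

-66.2500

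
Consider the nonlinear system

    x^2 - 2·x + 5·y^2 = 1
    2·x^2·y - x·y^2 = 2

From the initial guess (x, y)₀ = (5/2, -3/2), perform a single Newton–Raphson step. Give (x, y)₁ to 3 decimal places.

(1.667, -0.900)

At (5/2, -3/2): F = (11.500, -26.375).
Jacobian J = [[2·x - 2, 10·y], [4·x·y - y^2, 2·x^2 - 2·x·y]].
At the point, J = [[3.000, -15.000], [-17.250, 20.000]] (det J = -198.750).
Solving J·Δ = −F gives Δ = (-0.833, 0.600).
Then the next iterate is (x, y)₁ = (1.667, -0.900).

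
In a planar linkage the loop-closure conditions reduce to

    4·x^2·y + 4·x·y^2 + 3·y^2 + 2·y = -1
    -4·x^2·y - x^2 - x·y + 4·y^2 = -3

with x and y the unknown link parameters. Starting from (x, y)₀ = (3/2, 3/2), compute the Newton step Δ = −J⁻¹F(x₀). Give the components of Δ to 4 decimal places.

(-0.3178, -0.7676)

At (3/2, 3/2): F = (37.7500, -6.0000).
Jacobian J = [[8·x·y + 4·y^2, 4·x^2 + 8·x·y + 6·y + 2], [-8·x·y - 2·x - y, -4·x^2 - x + 8·y]].
At the point, J = [[27.0000, 38.0000], [-22.5000, 1.5000]] (det J = 895.5000).
Solving J·Δ = −F gives Δ = (-0.3178, -0.7676).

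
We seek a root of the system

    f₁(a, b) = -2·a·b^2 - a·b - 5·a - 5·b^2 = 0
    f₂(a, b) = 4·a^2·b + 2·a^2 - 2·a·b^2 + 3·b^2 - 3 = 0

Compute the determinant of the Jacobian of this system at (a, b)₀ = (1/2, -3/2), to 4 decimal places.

188.7500

J = [[-2·b^2 - b - 5, -4·a·b - a - 10·b], [8·a·b + 4·a - 2·b^2, 4·a^2 - 4·a·b + 6·b]].
At the point, J = [[-8.0000, 17.5000], [-8.5000, -5.0000]].
det J = 188.7500.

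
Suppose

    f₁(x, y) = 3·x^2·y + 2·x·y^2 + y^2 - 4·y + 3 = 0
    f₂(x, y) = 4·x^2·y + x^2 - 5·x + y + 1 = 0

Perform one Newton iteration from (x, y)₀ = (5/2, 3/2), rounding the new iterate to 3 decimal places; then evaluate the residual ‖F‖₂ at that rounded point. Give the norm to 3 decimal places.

At (5/2, 3/2): F = (38.625, 33.750).
Jacobian J = [[6·x·y + 2·y^2, 3·x^2 + 4·x·y + 2·y - 4], [8·x·y + 2·x - 5, 4·x^2 + 1]].
At the point, J = [[27.000, 32.750], [30.000, 26.000]] (det J = -280.500).
Solving J·Δ = −F gives Δ = (-0.360, -0.882).
Then the next iterate is (x, y)₁ = (2.140, 0.618).
Re-evaluating at (2.140, 0.618): F = (11.03514, 6.81837), so ‖F‖₂ = 12.972.

12.972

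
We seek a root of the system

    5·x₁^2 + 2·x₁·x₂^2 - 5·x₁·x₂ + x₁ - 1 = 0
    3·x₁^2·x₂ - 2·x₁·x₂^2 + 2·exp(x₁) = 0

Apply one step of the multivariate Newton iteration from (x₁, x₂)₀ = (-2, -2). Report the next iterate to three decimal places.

At (-2, -2): F = (-19.000, -7.72933).
Jacobian J = [[10·x₁ + 2·x₂^2 - 5·x₂ + 1, 4·x₁·x₂ - 5·x₁], [6·x₁·x₂ - 2·x₂^2 + 2·exp(x₁), 3·x₁^2 - 4·x₁·x₂]].
At the point, J = [[-1.000, 26.000], [16.27067, -4.000]] (det J = -419.03743).
Solving J·Δ = −F gives Δ = (0.661, 0.756).
Then the next iterate is (x₁, x₂)₁ = (-1.339, -1.244).

(-1.339, -1.244)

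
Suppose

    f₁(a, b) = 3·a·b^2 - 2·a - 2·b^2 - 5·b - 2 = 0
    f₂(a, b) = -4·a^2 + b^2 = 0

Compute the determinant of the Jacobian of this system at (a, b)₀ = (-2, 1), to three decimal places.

J = [[3·b^2 - 2, 6·a·b - 4·b - 5], [-8·a, 2·b]].
At the point, J = [[1.000, -21.000], [16.000, 2.000]].
det J = 338.000.

338.000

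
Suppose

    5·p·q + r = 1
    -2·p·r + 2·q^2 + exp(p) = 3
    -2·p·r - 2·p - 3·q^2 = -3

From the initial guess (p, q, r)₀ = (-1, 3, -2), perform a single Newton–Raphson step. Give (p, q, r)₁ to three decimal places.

(-0.271, 1.697, -1.458)

At (-1, 3, -2): F = (-18.000, 11.36788, -26.000).
Jacobian J = [[5·q, 5·p, 1], [-2·r + exp(p), 4·q, -2·p], [-2·r - 2, -6·q, -2·p]].
At the point, J = [[15.000, -5.000, 1.000], [4.36788, 12.000, 2.000], [2.000, -18.000, 2.000]] (det J = 821.05696).
Solving J·Δ = −F gives Δ = (0.729, -1.303, 0.542).
Then the next iterate is (p, q, r)₁ = (-0.271, 1.697, -1.458).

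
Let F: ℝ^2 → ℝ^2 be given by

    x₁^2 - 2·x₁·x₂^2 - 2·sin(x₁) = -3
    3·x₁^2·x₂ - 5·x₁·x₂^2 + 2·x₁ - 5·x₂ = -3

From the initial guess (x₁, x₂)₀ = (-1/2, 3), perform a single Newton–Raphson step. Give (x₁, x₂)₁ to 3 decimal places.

(-1.304, -1.984)

At (-1/2, 3): F = (13.20885, 11.750).
Jacobian J = [[2·x₁ - 2·x₂^2 - 2·cos(x₁), -4·x₁·x₂], [6·x₁·x₂ - 5·x₂^2 + 2, 3·x₁^2 - 10·x₁·x₂ - 5]].
At the point, J = [[-20.75517, 6.000], [-52.000, 10.750]] (det J = 88.88197).
Solving J·Δ = −F gives Δ = (-0.804, -4.984).
Then the next iterate is (x₁, x₂)₁ = (-1.304, -1.984).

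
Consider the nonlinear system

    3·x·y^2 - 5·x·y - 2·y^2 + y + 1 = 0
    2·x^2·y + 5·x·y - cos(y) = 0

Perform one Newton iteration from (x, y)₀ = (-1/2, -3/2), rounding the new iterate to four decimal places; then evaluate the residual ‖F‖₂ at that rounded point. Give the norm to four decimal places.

3.1820

At (-1/2, -3/2): F = (-12.1250, 2.929263).
Jacobian J = [[3·y^2 - 5·y, 6·x·y - 5·x - 4·y + 1], [4·x·y + 5·y, 2·x^2 + 5·x + sin(y)]].
At the point, J = [[14.2500, 14.0000], [-4.5000, -2.997495]] (det J = 20.285696).
Solving J·Δ = −F gives Δ = (0.2300, 0.6320).
Then the next iterate is (x, y)₁ = (-0.2700, -0.8680).
Re-evaluating at (-0.2700, -0.8680): F = (-3.156921, 0.398892), so ‖F‖₂ = 3.1820.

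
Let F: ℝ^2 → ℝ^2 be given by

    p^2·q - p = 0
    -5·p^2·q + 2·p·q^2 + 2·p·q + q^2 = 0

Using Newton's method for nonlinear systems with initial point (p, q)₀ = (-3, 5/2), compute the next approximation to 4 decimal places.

At (-3, 5/2): F = (25.5000, -158.7500).
Jacobian J = [[2·p·q - 1, p^2], [-10·p·q + 2·q^2 + 2·q, -5·p^2 + 4·p·q + 2·p + 2·q]].
At the point, J = [[-16.0000, 9.0000], [92.5000, -76.0000]] (det J = 383.5000).
Solving J·Δ = −F gives Δ = (1.3279, -0.4726).
Then the next iterate is (p, q)₁ = (-1.6721, 2.0274).

(-1.6721, 2.0274)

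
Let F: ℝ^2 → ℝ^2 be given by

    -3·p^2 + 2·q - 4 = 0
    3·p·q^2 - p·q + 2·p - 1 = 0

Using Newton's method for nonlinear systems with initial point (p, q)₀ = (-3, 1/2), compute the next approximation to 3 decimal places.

At (-3, 1/2): F = (-30.000, -7.750).
Jacobian J = [[-6·p, 2], [3·q^2 - q + 2, 6·p·q - p]].
At the point, J = [[18.000, 2.000], [2.250, -6.000]] (det J = -112.500).
Solving J·Δ = −F gives Δ = (1.738, -0.640).
Then the next iterate is (p, q)₁ = (-1.262, -0.140).

(-1.262, -0.140)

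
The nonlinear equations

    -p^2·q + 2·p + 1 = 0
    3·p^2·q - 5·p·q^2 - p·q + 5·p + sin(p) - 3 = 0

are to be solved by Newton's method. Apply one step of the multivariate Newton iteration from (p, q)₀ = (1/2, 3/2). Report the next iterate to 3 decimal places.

(-2.605, 1.789)

At (1/2, 3/2): F = (1.625, -5.27057).
Jacobian J = [[-2·p·q + 2, -p^2], [6·p·q - 5·q^2 - q + cos(p) + 5, 3·p^2 - 10·p·q - p]].
At the point, J = [[0.500, -0.250], [-2.37242, -7.250]] (det J = -4.21810).
Solving J·Δ = −F gives Δ = (-3.105, 0.289).
Then the next iterate is (p, q)₁ = (-2.605, 1.789).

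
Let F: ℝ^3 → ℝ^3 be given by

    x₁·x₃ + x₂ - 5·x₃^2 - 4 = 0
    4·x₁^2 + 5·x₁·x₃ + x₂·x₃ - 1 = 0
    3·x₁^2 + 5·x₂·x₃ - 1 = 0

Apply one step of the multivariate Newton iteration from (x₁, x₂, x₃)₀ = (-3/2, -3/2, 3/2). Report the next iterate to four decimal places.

At (-3/2, -3/2, 3/2): F = (-19.0000, -5.5000, -5.5000).
Jacobian J = [[x₃, 1, x₁ - 10·x₃], [8·x₁ + 5·x₃, x₃, 5·x₁ + x₂], [6·x₁, 5·x₃, 5·x₂]].
At the point, J = [[1.5000, 1.0000, -16.5000], [-4.5000, 1.5000, -9.0000], [-9.0000, 7.5000, -7.5000]] (det J = 465.7500).
Solving J·Δ = −F gives Δ = (1.1079, 1.0773, -0.9855).
Then the next iterate is (x₁, x₂, x₃)₁ = (-0.3921, -0.4227, 0.5145).

(-0.3921, -0.4227, 0.5145)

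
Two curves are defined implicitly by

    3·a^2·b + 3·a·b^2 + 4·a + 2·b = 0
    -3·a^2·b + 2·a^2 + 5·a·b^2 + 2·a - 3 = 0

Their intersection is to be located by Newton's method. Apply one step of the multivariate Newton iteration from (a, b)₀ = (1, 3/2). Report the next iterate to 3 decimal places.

At (1, 3/2): F = (18.250, 7.750).
Jacobian J = [[6·a·b + 3·b^2 + 4, 3·a^2 + 6·a·b + 2], [-6·a·b + 4·a + 5·b^2 + 2, -3·a^2 + 10·a·b]].
At the point, J = [[19.750, 14.000], [8.250, 12.000]] (det J = 121.500).
Solving J·Δ = −F gives Δ = (-0.909, -0.021).
Then the next iterate is (a, b)₁ = (0.091, 1.479).

(0.091, 1.479)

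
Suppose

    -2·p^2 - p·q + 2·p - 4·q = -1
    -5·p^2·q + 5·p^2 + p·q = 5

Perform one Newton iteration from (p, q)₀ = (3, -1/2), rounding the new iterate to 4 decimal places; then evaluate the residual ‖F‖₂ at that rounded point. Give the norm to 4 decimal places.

16.8679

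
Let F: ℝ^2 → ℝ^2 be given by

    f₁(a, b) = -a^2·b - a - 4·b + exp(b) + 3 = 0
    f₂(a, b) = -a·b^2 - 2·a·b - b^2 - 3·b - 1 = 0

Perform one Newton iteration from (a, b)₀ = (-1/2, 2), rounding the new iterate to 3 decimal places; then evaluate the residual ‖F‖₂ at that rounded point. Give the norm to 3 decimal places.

At (-1/2, 2): F = (2.38906, -7.000).
Jacobian J = [[-2·a·b - 1, -a^2 + exp(b) - 4], [-b^2 - 2·b, -2·a·b - 2·a - 2·b - 3]].
At the point, J = [[1.000, 3.13906], [-8.000, -4.000]] (det J = 21.11245).
Solving J·Δ = −F gives Δ = (-0.588, -0.574).
Then the next iterate is (a, b)₁ = (-1.088, 1.426).
Re-evaluating at (-1.088, 1.426): F = (0.85800, -1.99608), so ‖F‖₂ = 2.173.

2.173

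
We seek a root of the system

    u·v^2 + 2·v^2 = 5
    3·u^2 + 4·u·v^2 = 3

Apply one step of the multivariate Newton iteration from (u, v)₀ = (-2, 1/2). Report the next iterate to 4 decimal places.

(18.0000, -26.1250)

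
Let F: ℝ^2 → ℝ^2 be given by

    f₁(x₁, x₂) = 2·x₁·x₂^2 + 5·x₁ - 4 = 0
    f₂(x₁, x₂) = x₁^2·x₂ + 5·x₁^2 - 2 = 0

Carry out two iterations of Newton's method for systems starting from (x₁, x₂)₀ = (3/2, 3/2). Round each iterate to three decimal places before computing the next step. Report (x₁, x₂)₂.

(0.650, 0.841)

At (3/2, 3/2): F = (10.250, 12.625).
Jacobian J = [[2·x₂^2 + 5, 4·x₁·x₂], [2·x₁·x₂ + 10·x₁, x₁^2]].
At the point, J = [[9.500, 9.000], [19.500, 2.250]] (det J = -154.125).
Solving J·Δ = −F gives Δ = (-0.588, -0.519).
Then the next iterate is (x₁, x₂)₁ = (0.912, 0.981).
Round to (0.912, 0.981) and repeat: F = (2.31535, 2.97466), J = [[6.92472, 3.57869], [10.90934, 0.83174]].
Δ = (-0.262, -0.140), so (x₁, x₂)₂ = (0.650, 0.841).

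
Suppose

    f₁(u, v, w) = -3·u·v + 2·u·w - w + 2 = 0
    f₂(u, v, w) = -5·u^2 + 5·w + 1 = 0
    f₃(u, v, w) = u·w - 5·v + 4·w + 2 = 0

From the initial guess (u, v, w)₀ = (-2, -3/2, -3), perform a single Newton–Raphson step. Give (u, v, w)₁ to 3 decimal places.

(-0.966, -0.355, -0.336)

At (-2, -3/2, -3): F = (8.000, -34.000, 3.500).
Jacobian J = [[-3·v + 2·w, -3·u, 2·u - 1], [-10·u, 0, 5], [w, -5, u + 4]].
At the point, J = [[-1.500, 6.000, -5.000], [20.000, 0.000, 5.000], [-3.000, -5.000, 2.000]] (det J = 132.500).
Solving J·Δ = −F gives Δ = (1.034, 1.145, 2.664).
Then the next iterate is (u, v, w)₁ = (-0.966, -0.355, -0.336).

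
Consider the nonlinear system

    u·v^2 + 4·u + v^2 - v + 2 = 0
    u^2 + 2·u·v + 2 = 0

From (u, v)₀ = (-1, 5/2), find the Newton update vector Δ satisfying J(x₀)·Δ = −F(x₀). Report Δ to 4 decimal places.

At (-1, 5/2): F = (-4.5000, -2.0000).
Jacobian J = [[v^2 + 4, 2·u·v + 2·v - 1], [2·u + 2·v, 2·u]].
At the point, J = [[10.2500, -1.0000], [3.0000, -2.0000]] (det J = -17.5000).
Solving J·Δ = −F gives Δ = (0.4000, -0.4000).

(0.4000, -0.4000)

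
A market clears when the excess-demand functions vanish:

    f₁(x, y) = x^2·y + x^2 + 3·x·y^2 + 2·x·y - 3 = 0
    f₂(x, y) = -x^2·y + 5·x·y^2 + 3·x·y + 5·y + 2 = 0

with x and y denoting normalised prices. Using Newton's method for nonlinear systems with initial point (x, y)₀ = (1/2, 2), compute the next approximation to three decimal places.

(1.125, -0.430)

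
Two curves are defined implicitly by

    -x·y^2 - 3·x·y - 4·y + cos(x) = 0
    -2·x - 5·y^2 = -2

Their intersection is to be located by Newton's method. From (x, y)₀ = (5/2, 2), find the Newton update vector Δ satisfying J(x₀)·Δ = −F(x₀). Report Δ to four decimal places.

At (5/2, 2): F = (-33.801144, -23.0000).
Jacobian J = [[-y^2 - 3·y - sin(x), -2·x·y - 3·x - 4], [-2, -10·y]].
At the point, J = [[-10.598472, -21.5000], [-2.0000, -20.0000]] (det J = 168.969443).
Solving J·Δ = −F gives Δ = (-1.0743, -1.0426).

(-1.0743, -1.0426)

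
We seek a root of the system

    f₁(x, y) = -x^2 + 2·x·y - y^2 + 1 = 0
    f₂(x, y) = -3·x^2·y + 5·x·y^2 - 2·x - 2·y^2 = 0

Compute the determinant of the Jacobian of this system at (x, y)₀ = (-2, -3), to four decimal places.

J = [[-2·x + 2·y, 2·x - 2·y], [-6·x·y + 5·y^2 - 2, -3·x^2 + 10·x·y - 4·y]].
At the point, J = [[-2.0000, 2.0000], [7.0000, 60.0000]].
det J = -134.0000.

-134.0000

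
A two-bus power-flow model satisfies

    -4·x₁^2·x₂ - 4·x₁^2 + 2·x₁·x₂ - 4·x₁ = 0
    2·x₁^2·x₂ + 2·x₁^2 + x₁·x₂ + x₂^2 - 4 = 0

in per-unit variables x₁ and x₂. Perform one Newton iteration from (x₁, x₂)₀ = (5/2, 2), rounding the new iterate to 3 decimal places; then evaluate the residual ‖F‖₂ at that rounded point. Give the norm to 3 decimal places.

At (5/2, 2): F = (-75.000, 42.500).
Jacobian J = [[-8·x₁·x₂ - 8·x₁ + 2·x₂ - 4, -4·x₁^2 + 2·x₁], [4·x₁·x₂ + 4·x₁ + x₂, 2·x₁^2 + x₁ + 2·x₂]].
At the point, J = [[-60.000, -20.000], [32.000, 19.000]] (det J = -500.000).
Solving J·Δ = −F gives Δ = (-1.150, -0.300).
Then the next iterate is (x₁, x₂)₁ = (1.350, 1.700).
Re-evaluating at (1.350, 1.700): F = (-20.493, 11.02650), so ‖F‖₂ = 23.271.

23.271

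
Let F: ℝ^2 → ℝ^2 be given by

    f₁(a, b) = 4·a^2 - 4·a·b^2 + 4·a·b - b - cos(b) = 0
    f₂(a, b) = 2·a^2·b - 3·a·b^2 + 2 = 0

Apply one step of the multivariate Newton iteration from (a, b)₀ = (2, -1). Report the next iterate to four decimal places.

(1.3186, -0.7747)

At (2, -1): F = (0.459698, -12.0000).
Jacobian J = [[8·a - 4·b^2 + 4·b, -8·a·b + 4·a + sin(b) - 1], [4·a·b - 3·b^2, 2·a^2 - 6·a·b]].
At the point, J = [[8.0000, 22.158529], [-11.0000, 20.0000]] (det J = 403.743819).
Solving J·Δ = −F gives Δ = (-0.6814, 0.2253).
Then the next iterate is (a, b)₁ = (1.3186, -0.7747).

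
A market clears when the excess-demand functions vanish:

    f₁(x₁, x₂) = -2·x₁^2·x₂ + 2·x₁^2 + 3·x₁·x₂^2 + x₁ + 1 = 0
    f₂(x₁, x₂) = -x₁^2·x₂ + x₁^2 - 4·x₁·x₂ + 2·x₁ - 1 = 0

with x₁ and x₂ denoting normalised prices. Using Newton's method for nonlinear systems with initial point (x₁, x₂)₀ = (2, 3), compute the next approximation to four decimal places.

At (2, 3): F = (41.0000, -29.0000).
Jacobian J = [[-4·x₁·x₂ + 4·x₁ + 3·x₂^2 + 1, -2·x₁^2 + 6·x₁·x₂], [-2·x₁·x₂ + 2·x₁ - 4·x₂ + 2, -x₁^2 - 4·x₁]].
At the point, J = [[12.0000, 28.0000], [-18.0000, -12.0000]] (det J = 360.0000).
Solving J·Δ = −F gives Δ = (-0.8889, -1.0833).
Then the next iterate is (x₁, x₂)₁ = (1.1111, 1.9167).

(1.1111, 1.9167)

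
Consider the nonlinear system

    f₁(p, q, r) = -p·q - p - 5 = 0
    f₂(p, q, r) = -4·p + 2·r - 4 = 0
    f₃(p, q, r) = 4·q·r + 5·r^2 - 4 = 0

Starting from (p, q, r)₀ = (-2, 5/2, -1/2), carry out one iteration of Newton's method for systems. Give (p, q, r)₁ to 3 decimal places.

At (-2, 5/2, -1/2): F = (2.000, 3.000, -7.750).
Jacobian J = [[-q - 1, -p, 0], [-4, 0, 2], [0, 4·r, 4·q + 10·r]].
At the point, J = [[-3.500, 2.000, 0.000], [-4.000, 0.000, 2.000], [0.000, -2.000, 5.000]] (det J = 26.000).
Solving J·Δ = −F gives Δ = (2.038, 2.567, 2.577).
Then the next iterate is (p, q, r)₁ = (0.038, 5.067, 2.077).

(0.038, 5.067, 2.077)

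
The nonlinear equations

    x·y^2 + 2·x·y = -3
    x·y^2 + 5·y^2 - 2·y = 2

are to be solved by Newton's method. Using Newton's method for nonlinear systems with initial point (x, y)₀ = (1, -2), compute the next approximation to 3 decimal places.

(4.250, -0.500)

At (1, -2): F = (3.000, 26.000).
Jacobian J = [[y^2 + 2·y, 2·x·y + 2·x], [y^2, 2·x·y + 10·y - 2]].
At the point, J = [[0.000, -2.000], [4.000, -26.000]] (det J = 8.000).
Solving J·Δ = −F gives Δ = (3.250, 1.500).
Then the next iterate is (x, y)₁ = (4.250, -0.500).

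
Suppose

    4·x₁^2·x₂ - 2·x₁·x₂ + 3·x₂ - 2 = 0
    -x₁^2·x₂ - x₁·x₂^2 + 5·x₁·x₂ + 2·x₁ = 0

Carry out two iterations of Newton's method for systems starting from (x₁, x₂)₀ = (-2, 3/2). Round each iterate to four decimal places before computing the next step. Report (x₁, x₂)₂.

(-0.1882, 1.3311)

At (-2, 3/2): F = (32.5000, -20.5000).
Jacobian J = [[8·x₁·x₂ - 2·x₂, 4·x₁^2 - 2·x₁ + 3], [-2·x₁·x₂ - x₂^2 + 5·x₂ + 2, -x₁^2 - 2·x₁·x₂ + 5·x₁]].
At the point, J = [[-27.0000, 23.0000], [13.2500, -8.0000]] (det J = -88.7500).
Solving J·Δ = −F gives Δ = (2.3831, 1.3845).
Then the next iterate is (x₁, x₂)₁ = (0.3831, 2.8845).
Round to (0.3831, 2.8845) and repeat: F = (6.136778, 2.680592), J = [[3.071416, 2.820862], [5.892056, -0.441370]].
Δ = (-0.5713, -1.5534), so (x₁, x₂)₂ = (-0.1882, 1.3311).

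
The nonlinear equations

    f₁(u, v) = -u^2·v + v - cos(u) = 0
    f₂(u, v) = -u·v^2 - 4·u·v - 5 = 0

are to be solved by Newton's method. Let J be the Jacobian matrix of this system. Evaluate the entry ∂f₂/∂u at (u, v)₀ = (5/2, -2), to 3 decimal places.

4.000

∂f₂/∂u = -v^2 - 4·v.
At (5/2, -2) this is 4.000.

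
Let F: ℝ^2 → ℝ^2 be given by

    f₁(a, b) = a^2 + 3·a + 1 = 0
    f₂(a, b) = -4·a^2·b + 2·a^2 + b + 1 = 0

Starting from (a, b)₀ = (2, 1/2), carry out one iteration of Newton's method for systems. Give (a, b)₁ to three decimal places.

(0.429, 0.600)

At (2, 1/2): F = (11.000, 1.500).
Jacobian J = [[2·a + 3, 0], [-8·a·b + 4·a, -4·a^2 + 1]].
At the point, J = [[7.000, 0.000], [0.000, -15.000]] (det J = -105.000).
Solving J·Δ = −F gives Δ = (-1.571, 0.100).
Then the next iterate is (a, b)₁ = (0.429, 0.600).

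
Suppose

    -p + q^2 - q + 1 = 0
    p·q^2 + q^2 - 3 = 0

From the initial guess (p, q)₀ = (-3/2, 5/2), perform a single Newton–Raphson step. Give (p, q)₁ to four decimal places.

(-1.1056, 1.0361)

At (-3/2, 5/2): F = (6.2500, -6.1250).
Jacobian J = [[-1, 2·q - 1], [q^2, 2·p·q + 2·q]].
At the point, J = [[-1.0000, 4.0000], [6.2500, -2.5000]] (det J = -22.5000).
Solving J·Δ = −F gives Δ = (0.3944, -1.4639).
Then the next iterate is (p, q)₁ = (-1.1056, 1.0361).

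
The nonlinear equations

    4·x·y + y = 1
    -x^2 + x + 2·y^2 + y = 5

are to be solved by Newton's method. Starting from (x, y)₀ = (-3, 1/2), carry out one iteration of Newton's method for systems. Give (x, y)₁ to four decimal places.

(-0.6446, 0.3373)

At (-3, 1/2): F = (-6.5000, -16.0000).
Jacobian J = [[4·y, 4·x + 1], [-2·x + 1, 4·y + 1]].
At the point, J = [[2.0000, -11.0000], [7.0000, 3.0000]] (det J = 83.0000).
Solving J·Δ = −F gives Δ = (2.3554, -0.1627).
Then the next iterate is (x, y)₁ = (-0.6446, 0.3373).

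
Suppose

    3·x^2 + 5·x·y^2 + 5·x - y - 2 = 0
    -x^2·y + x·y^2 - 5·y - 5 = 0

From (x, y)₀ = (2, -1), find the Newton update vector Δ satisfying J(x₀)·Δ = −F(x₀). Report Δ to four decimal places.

(-1.5304, -0.1271)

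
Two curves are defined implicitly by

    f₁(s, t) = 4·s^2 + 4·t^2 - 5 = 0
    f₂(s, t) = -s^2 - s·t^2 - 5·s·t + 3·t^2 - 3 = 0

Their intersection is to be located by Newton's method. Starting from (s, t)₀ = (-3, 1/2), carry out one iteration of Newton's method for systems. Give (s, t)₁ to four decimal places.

(-1.6770, 0.4381)

At (-3, 1/2): F = (32.0000, -3.0000).
Jacobian J = [[8·s, 8·t], [-2·s - t^2 - 5·t, -2·s·t - 5·s + 6·t]].
At the point, J = [[-24.0000, 4.0000], [3.2500, 21.0000]] (det J = -517.0000).
Solving J·Δ = −F gives Δ = (1.3230, -0.0619).
Then the next iterate is (s, t)₁ = (-1.6770, 0.4381).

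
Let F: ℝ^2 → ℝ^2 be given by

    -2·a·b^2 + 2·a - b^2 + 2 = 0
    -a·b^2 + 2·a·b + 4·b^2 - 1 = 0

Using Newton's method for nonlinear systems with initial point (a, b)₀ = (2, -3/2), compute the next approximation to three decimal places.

(1.427, -1.246)

At (2, -3/2): F = (-5.250, -2.500).
Jacobian J = [[-2·b^2 + 2, -4·a·b - 2·b], [-b^2 + 2·b, -2·a·b + 2·a + 8·b]].
At the point, J = [[-2.500, 15.000], [-5.250, -2.000]] (det J = 83.750).
Solving J·Δ = −F gives Δ = (-0.573, 0.254).
Then the next iterate is (a, b)₁ = (1.427, -1.246).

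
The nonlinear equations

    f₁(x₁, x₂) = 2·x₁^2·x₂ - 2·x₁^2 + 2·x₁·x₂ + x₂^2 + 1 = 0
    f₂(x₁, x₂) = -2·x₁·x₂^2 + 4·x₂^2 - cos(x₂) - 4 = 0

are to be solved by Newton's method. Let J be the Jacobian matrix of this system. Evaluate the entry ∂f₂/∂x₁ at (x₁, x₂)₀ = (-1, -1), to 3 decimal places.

-2.000

∂f₂/∂x₁ = -2·x₂^2.
At (-1, -1) this is -2.000.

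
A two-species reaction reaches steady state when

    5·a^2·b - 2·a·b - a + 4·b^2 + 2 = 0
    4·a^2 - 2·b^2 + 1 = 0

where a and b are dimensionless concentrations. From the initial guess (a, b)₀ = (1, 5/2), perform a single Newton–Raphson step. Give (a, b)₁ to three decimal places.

(0.566, 1.402)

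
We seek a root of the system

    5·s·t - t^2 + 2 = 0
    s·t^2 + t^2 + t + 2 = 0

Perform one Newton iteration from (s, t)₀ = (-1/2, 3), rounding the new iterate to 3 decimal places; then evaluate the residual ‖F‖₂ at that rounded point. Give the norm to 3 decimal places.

4.070

At (-1/2, 3): F = (-14.500, 9.500).
Jacobian J = [[5·t, 5·s - 2·t], [t^2, 2·s·t + 2·t + 1]].
At the point, J = [[15.000, -8.500], [9.000, 4.000]] (det J = 136.500).
Solving J·Δ = −F gives Δ = (-0.167, -2.000).
Then the next iterate is (s, t)₁ = (-0.667, 1.000).
Re-evaluating at (-0.667, 1.000): F = (-2.335, 3.333), so ‖F‖₂ = 4.070.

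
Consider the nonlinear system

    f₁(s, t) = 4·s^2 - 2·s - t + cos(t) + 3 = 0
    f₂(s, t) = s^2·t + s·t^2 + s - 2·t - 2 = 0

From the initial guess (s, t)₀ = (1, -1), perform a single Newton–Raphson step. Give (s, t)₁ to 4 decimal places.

At (1, -1): F = (6.540302, 1.0000).
Jacobian J = [[8·s - 2, -sin(t) - 1], [2·s·t + t^2 + 1, s^2 + 2·s·t - 2]].
At the point, J = [[6.0000, -0.158529], [0.0000, -3.0000]] (det J = -18.0000).
Solving J·Δ = −F gives Δ = (-1.0812, 0.3333).
Then the next iterate is (s, t)₁ = (-0.0812, -0.6667).

(-0.0812, -0.6667)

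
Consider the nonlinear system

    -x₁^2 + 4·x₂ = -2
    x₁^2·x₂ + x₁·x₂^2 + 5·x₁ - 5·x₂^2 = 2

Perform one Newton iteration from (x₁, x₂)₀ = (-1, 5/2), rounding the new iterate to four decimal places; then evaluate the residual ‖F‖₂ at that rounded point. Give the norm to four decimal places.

At (-1, 5/2): F = (11.0000, -42.0000).
Jacobian J = [[-2·x₁, 4], [2·x₁·x₂ + x₂^2 + 5, x₁^2 + 2·x₁·x₂ - 10·x₂]].
At the point, J = [[2.0000, 4.0000], [6.2500, -29.0000]] (det J = -83.0000).
Solving J·Δ = −F gives Δ = (-1.8193, -1.8404).
Then the next iterate is (x₁, x₂)₁ = (-2.8193, 0.6596).
Re-evaluating at (-2.8193, 0.6596): F = (-3.310052, -14.255660), so ‖F‖₂ = 14.6349.

14.6349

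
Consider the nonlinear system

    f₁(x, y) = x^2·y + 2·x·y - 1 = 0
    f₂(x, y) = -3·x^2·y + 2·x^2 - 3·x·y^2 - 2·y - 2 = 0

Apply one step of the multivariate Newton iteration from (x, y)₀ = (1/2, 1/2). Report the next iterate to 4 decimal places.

At (1/2, 1/2): F = (-0.3750, -3.2500).
Jacobian J = [[2·x·y + 2·y, x^2 + 2·x], [-6·x·y + 4·x - 3·y^2, -3·x^2 - 6·x·y - 2]].
At the point, J = [[1.5000, 1.2500], [-0.2500, -4.2500]] (det J = -6.0625).
Solving J·Δ = −F gives Δ = (0.9330, -0.8196).
Then the next iterate is (x, y)₁ = (1.4330, -0.3196).

(1.4330, -0.3196)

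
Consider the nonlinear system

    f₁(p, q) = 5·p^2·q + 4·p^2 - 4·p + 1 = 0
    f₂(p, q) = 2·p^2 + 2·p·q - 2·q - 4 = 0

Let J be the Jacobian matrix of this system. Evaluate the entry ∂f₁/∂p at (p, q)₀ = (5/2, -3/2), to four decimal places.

-21.5000

∂f₁/∂p = 10·p·q + 8·p - 4.
At (5/2, -3/2) this is -21.5000.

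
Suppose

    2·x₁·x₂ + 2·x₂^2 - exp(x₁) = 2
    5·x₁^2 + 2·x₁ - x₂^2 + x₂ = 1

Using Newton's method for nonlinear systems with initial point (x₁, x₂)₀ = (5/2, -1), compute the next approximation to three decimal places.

(1.281, -1.110)

At (5/2, -1): F = (-17.18249, 33.250).
Jacobian J = [[2·x₂ - exp(x₁), 2·x₁ + 4·x₂], [10·x₁ + 2, -2·x₂ + 1]].
At the point, J = [[-14.18249, 1.000], [27.000, 3.000]] (det J = -69.54748).
Solving J·Δ = −F gives Δ = (-1.219, -0.110).
Then the next iterate is (x₁, x₂)₁ = (1.281, -1.110).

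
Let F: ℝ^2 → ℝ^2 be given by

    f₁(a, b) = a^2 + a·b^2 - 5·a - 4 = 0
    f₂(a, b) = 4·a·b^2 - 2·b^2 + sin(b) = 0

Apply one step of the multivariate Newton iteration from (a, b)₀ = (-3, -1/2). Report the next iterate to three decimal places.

At (-3, -1/2): F = (19.250, -3.97943).
Jacobian J = [[2·a + b^2 - 5, 2·a·b], [4·b^2, 8·a·b - 4·b + cos(b)]].
At the point, J = [[-10.750, 3.000], [1.000, 14.87758]] (det J = -162.93401).
Solving J·Δ = −F gives Δ = (1.831, 0.144).
Then the next iterate is (a, b)₁ = (-1.169, -0.356).

(-1.169, -0.356)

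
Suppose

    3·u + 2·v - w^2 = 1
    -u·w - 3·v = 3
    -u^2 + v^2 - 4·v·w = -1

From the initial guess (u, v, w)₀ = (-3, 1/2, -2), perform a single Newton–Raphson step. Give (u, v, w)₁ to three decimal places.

At (-3, 1/2, -2): F = (-13.000, -10.500, -3.750).
Jacobian J = [[3, 2, -2·w], [-w, -3, -u], [-2·u, 2·v - 4·w, -4·v]].
At the point, J = [[3.000, 2.000, 4.000], [2.000, -3.000, 3.000], [6.000, 9.000, -2.000]] (det J = 125.000).
Solving J·Δ = −F gives Δ = (1.716, -0.262, 2.094).
Then the next iterate is (u, v, w)₁ = (-1.284, 0.238, 0.094).

(-1.284, 0.238, 0.094)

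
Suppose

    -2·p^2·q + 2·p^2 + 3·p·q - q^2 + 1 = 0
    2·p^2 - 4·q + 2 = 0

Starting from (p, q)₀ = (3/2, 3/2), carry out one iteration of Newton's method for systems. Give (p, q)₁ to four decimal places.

At (3/2, 3/2): F = (3.2500, 0.5000).
Jacobian J = [[-4·p·q + 4·p + 3·q, -2·p^2 + 3·p - 2·q], [4·p, -4]].
At the point, J = [[1.5000, -3.0000], [6.0000, -4.0000]] (det J = 12.0000).
Solving J·Δ = −F gives Δ = (0.9583, 1.5625).
Then the next iterate is (p, q)₁ = (2.4583, 3.0625).

(2.4583, 3.0625)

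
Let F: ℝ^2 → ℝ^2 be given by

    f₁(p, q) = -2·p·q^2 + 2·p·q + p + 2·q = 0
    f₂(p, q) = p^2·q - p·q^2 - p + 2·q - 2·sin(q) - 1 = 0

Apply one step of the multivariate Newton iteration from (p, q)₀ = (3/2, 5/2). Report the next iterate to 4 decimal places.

(2.7599, 1.2061)

At (3/2, 5/2): F = (-4.7500, -2.446944).
Jacobian J = [[-2·q^2 + 2·q + 1, -4·p·q + 2·p + 2], [2·p·q - q^2 - 1, p^2 - 2·p·q - 2·cos(q) + 2]].
At the point, J = [[-6.5000, -10.0000], [0.2500, -1.647713]] (det J = 13.210133).
Solving J·Δ = −F gives Δ = (1.2599, -1.2939).
Then the next iterate is (p, q)₁ = (2.7599, 1.2061).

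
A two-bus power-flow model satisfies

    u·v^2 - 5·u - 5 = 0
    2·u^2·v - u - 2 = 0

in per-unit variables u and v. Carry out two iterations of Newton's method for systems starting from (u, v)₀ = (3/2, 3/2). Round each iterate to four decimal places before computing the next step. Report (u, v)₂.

(0.8044, 4.1467)

At (3/2, 3/2): F = (-9.1250, 3.2500).
Jacobian J = [[v^2 - 5, 2·u·v], [4·u·v - 1, 2·u^2]].
At the point, J = [[-2.7500, 4.5000], [8.0000, 4.5000]] (det J = -48.3750).
Solving J·Δ = −F gives Δ = (-1.1512, 1.3243).
Then the next iterate is (u, v)₁ = (0.3488, 2.8243).
Round to (0.3488, 2.8243) and repeat: F = (-3.961737, -1.661583), J = [[2.976670, 1.970232], [2.940463, 0.243323]].
Δ = (0.4556, 1.3224), so (u, v)₂ = (0.8044, 4.1467).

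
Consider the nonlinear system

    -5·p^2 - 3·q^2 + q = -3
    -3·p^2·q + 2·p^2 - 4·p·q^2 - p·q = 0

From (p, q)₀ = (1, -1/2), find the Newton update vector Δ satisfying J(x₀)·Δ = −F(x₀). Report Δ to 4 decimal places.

At (1, -1/2): F = (-3.2500, 3.0000).
Jacobian J = [[-10·p, -6·q + 1], [-6·p·q + 4·p - 4·q^2 - q, -3·p^2 - 8·p·q - p]].
At the point, J = [[-10.0000, 4.0000], [6.5000, 0.0000]] (det J = -26.0000).
Solving J·Δ = −F gives Δ = (-0.4615, -0.3413).

(-0.4615, -0.3413)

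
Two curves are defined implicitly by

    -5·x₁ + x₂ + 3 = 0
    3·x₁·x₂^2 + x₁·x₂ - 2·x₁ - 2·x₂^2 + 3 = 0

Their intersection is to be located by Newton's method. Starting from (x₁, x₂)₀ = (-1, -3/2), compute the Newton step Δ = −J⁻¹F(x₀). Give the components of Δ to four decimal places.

(1.3072, 0.0358)

At (-1, -3/2): F = (6.5000, -4.7500).
Jacobian J = [[-5, 1], [3·x₂^2 + x₂ - 2, 6·x₁·x₂ + x₁ - 4·x₂]].
At the point, J = [[-5.0000, 1.0000], [3.2500, 14.0000]] (det J = -73.2500).
Solving J·Δ = −F gives Δ = (1.3072, 0.0358).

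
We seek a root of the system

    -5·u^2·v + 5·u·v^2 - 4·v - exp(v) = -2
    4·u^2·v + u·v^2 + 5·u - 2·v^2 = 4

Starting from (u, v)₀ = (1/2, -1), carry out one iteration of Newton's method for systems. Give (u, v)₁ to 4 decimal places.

At (1/2, -1): F = (9.382121, -4.0000).
Jacobian J = [[-10·u·v + 5·v^2, -5·u^2 + 10·u·v - exp(v) - 4], [8·u·v + v^2 + 5, 4·u^2 + 2·u·v - 4·v]].
At the point, J = [[10.0000, -10.617879], [2.0000, 4.0000]] (det J = 61.235759).
Solving J·Δ = −F gives Δ = (0.0807, 0.9596).
Then the next iterate is (u, v)₁ = (0.5807, -0.0404).

(0.5807, -0.0404)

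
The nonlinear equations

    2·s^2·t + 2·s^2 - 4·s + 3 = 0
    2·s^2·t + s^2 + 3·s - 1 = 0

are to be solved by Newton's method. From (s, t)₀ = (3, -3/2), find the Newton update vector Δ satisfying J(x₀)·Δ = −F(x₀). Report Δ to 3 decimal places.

(-8.000, -3.444)

At (3, -3/2): F = (-18.000, -10.000).
Jacobian J = [[4·s·t + 4·s - 4, 2·s^2], [4·s·t + 2·s + 3, 2·s^2]].
At the point, J = [[-10.000, 18.000], [-9.000, 18.000]] (det J = -18.000).
Solving J·Δ = −F gives Δ = (-8.000, -3.444).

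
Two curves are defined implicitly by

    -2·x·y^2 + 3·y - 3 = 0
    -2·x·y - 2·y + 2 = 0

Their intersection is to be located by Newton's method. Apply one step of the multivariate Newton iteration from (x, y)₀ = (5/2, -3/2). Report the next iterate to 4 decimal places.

(-1.6667, -1.5000)

At (5/2, -3/2): F = (-18.7500, 12.5000).
Jacobian J = [[-2·y^2, -4·x·y + 3], [-2·y, -2·x - 2]].
At the point, J = [[-4.5000, 18.0000], [3.0000, -7.0000]] (det J = -22.5000).
Solving J·Δ = −F gives Δ = (-4.1667, 0.0000).
Then the next iterate is (x, y)₁ = (-1.6667, -1.5000).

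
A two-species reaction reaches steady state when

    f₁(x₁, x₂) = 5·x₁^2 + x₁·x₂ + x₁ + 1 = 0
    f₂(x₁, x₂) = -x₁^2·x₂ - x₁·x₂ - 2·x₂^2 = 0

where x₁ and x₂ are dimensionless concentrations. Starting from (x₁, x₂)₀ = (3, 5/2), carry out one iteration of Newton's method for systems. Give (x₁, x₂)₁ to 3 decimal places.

(1.370, 1.864)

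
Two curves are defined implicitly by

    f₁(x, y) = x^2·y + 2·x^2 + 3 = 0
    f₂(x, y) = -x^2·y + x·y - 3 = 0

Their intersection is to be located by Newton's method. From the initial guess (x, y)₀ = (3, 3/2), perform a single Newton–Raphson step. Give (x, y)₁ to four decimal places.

(1.3077, 1.6154)

At (3, 3/2): F = (34.5000, -12.0000).
Jacobian J = [[2·x·y + 4·x, x^2], [-2·x·y + y, -x^2 + x]].
At the point, J = [[21.0000, 9.0000], [-7.5000, -6.0000]] (det J = -58.5000).
Solving J·Δ = −F gives Δ = (-1.6923, 0.1154).
Then the next iterate is (x, y)₁ = (1.3077, 1.6154).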